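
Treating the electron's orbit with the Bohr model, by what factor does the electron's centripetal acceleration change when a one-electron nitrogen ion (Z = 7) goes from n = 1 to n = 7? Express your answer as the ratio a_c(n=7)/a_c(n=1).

1/2401

a_c ∝ Z^3 · n^-4; with Z fixed, a_c ∝ n^-4.
a_c(n=7)/a_c(n=1) = (7/1)^-4 = 1/2401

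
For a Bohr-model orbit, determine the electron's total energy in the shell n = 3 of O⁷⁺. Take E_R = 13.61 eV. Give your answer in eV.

E_n = −E_R·Z²/n² = −13.61 × 8²/3² = -96.78 eV

-96.78 eV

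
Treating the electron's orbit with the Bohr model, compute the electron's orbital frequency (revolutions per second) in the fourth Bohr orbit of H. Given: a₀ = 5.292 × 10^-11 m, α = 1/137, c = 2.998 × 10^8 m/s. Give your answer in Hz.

1.028 × 10^14 Hz

r = n²a₀/Z = 8.467 × 10^-10 m, v = Zαc/n = 5.471 × 10^5 m/s
f = v/(2πr) = 1.028 × 10^14 Hz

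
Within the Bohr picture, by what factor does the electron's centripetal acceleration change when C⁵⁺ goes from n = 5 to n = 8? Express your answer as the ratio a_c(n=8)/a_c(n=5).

625/4096

a_c ∝ Z^3 · n^-4; with Z fixed, a_c ∝ n^-4.
a_c(n=8)/a_c(n=5) = (8/5)^-4 = 625/4096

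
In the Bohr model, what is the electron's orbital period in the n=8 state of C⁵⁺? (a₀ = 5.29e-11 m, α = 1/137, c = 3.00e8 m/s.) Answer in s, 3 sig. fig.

r = n²a₀/Z = 8²·5.29e-11/6 = 5.64e-10 m
v = Zαc/n = 6·0.00730·3.00e8/8 = 1.64e6 m/s
T = 2πr/v = 2.16e-15 s

2.16e-15 s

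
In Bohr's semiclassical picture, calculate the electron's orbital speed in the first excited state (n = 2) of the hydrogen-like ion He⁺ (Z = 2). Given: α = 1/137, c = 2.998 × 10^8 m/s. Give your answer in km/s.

v_n = Zαc/n = 2 × 0.007299 × 2.998 × 10^8 / 2
    = 2188 km/s

2188 km/s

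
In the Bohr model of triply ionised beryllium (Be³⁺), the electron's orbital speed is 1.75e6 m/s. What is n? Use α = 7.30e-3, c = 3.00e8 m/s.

v_n = Zαc/n ⇒ n = Zαc/v = 4 × 0.00730 × 3.00e8 / 1.75e6 ≈ 5.01
n = 5

5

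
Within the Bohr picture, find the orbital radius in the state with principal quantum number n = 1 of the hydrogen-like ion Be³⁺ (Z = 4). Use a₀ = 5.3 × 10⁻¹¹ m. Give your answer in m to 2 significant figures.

1.3 × 10⁻¹¹ m

r_n = n²a₀/Z = 1² × 5.3 × 10⁻¹¹ / 4
    = 1 × 5.3 × 10⁻¹¹ / 4 = 1.3 × 10⁻¹¹ m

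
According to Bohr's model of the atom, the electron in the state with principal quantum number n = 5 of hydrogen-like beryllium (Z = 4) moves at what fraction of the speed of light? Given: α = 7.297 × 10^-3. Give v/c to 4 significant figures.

v_n = Zαc/n, so v/c = Zα/n = 4 × 0.007297 / 5 = 0.005838

0.005838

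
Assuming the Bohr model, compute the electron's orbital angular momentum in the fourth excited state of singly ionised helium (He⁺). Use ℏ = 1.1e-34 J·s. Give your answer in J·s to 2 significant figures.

5.5e-34 J·s

L_n = nℏ = 5 × 1.1e-34 = 5.5e-34 J·s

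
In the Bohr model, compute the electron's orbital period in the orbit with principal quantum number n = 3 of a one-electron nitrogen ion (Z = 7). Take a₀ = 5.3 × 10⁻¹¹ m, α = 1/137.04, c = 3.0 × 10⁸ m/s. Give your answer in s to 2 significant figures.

r = n²a₀/Z = 3²·5.3 × 10⁻¹¹/7 = 6.8 × 10⁻¹¹ m
v = Zαc/n = 7·0.0073·3.0 × 10⁸/3 = 5.1 × 10⁶ m/s
T = 2πr/v = 8.4 × 10⁻¹⁷ s

8.4 × 10⁻¹⁷ s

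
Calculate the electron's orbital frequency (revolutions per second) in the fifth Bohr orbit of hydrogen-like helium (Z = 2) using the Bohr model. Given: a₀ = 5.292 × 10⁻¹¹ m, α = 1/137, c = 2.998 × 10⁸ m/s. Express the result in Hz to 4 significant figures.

r = n²a₀/Z = 6.615 × 10⁻¹⁰ m, v = Zαc/n = 8.753 × 10⁵ m/s
f = v/(2πr) = 2.106 × 10¹⁴ Hz

2.106 × 10¹⁴ Hz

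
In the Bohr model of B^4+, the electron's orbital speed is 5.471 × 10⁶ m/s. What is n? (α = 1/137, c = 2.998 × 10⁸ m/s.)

2

v_n = Zαc/n ⇒ n = Zαc/v = 5 × 0.007299 × 2.998 × 10⁸ / 5.471 × 10⁶ ≈ 2.00
n = 2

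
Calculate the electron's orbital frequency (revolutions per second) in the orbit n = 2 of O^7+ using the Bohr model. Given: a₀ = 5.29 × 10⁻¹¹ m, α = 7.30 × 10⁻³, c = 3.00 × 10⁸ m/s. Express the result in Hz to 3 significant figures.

r = n²a₀/Z = 2.65 × 10⁻¹¹ m, v = Zαc/n = 8.76 × 10⁶ m/s
f = v/(2πr) = 5.27 × 10¹⁶ Hz

5.27 × 10¹⁶ Hz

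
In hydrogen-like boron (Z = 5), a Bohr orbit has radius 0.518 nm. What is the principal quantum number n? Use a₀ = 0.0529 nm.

r_n = n²a₀/Z ⇒ n² = rZ/a₀ = 0.518 × 5 / 0.0529 ≈ 48.96
n = 7

7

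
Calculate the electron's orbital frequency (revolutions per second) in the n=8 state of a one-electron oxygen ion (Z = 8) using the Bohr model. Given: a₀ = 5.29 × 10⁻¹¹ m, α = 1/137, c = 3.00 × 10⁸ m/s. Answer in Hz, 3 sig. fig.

8.24 × 10¹⁴ Hz

r = n²a₀/Z = 4.23 × 10⁻¹⁰ m, v = Zαc/n = 2.19 × 10⁶ m/s
f = v/(2πr) = 8.24 × 10¹⁴ Hz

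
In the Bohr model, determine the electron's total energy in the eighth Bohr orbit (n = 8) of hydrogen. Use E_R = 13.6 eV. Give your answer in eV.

-0.212 eV

E_n = −E_R·Z²/n² = −13.6 × 1²/8² = -0.212 eV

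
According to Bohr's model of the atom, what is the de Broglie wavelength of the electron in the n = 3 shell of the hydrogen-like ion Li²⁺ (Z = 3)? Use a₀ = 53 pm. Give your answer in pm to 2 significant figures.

The Bohr quantisation condition is nλ = 2πr_n.
r_n = n²a₀/Z = 160 pm
λ = 2πr_n/n = 2π·160/3 = 330 pm

330 pm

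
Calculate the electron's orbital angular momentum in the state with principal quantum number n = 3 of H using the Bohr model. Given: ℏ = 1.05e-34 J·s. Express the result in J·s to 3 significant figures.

3.15e-34 J·s

L_n = nℏ = 3 × 1.05e-34 = 3.15e-34 J·s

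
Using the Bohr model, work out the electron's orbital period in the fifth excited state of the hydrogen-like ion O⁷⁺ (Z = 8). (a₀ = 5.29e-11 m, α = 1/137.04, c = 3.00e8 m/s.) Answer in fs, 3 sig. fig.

r = n²a₀/Z = 6²·5.29e-11/8 = 2.38e-10 m
v = Zαc/n = 8·0.00730·3.00e8/6 = 2.92e6 m/s
T = 2πr/v = 5.12e-16 s = 0.512 fs

0.512 fs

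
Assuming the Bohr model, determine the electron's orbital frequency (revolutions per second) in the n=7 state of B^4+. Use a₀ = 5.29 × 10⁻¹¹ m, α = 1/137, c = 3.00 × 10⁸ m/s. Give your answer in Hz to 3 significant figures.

r = n²a₀/Z = 5.18 × 10⁻¹⁰ m, v = Zαc/n = 1.56 × 10⁶ m/s
f = v/(2πr) = 4.80 × 10¹⁴ Hz

4.80 × 10¹⁴ Hz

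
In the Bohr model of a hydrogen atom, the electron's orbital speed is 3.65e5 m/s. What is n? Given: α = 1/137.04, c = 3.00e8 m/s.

6

v_n = Zαc/n ⇒ n = Zαc/v = 1 × 0.00730 × 3.00e8 / 3.65e5 ≈ 6.00
n = 6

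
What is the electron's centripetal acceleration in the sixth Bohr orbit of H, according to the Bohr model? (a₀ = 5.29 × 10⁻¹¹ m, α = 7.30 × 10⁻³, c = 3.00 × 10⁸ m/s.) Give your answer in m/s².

r = n²a₀/Z = 1.90 × 10⁻⁹ m, v = Zαc/n = 3.65 × 10⁵ m/s
a = v²/r = (3.65 × 10⁵)² / 1.90 × 10⁻⁹ = 7.00 × 10¹⁹ m/s²

7.00 × 10¹⁹ m/s²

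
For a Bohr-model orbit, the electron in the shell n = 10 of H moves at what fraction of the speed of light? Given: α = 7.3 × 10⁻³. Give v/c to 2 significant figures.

v_n = Zαc/n, so v/c = Zα/n = 1 × 0.0073 / 10 = 0.00073

0.00073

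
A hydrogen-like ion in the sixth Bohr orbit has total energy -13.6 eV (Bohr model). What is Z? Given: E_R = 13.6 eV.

E_n = −E_R Z²/n² ⇒ Z² = −E_n n²/E_R = 13.6 × 6² / 13.6 ≈ 36.00
Z = 6

6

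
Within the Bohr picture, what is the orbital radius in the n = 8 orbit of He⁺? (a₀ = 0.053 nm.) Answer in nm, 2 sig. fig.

r_n = n²a₀/Z = 8² × 0.053 / 2
    = 64 × 0.053 / 2 = 1.7 nm

1.7 nm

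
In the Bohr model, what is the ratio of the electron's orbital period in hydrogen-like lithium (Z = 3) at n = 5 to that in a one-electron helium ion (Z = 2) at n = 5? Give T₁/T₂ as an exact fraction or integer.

T ∝ Z^-2 · n^3
T₁/T₂ = (3/2)^-2 · (5/5)^3 = 4/9

4/9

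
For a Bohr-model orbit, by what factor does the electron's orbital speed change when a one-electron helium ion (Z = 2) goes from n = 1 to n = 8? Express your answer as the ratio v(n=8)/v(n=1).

1/8

v ∝ Z^1 · n^-1; with Z fixed, v ∝ n^-1.
v(n=8)/v(n=1) = (8/1)^-1 = 1/8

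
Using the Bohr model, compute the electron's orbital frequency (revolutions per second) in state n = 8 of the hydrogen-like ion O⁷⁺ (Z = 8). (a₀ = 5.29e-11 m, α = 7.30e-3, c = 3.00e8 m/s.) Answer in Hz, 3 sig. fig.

r = n²a₀/Z = 4.23e-10 m, v = Zαc/n = 2.19e6 m/s
f = v/(2πr) = 8.24e14 Hz

8.24e14 Hz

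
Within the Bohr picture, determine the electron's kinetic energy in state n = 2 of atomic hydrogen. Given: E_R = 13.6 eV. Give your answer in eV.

3.40 eV

For a Coulomb orbit the virial theorem gives K = −E_n.
E_n = −E_R·Z²/n², so K = E_R·Z²/n² = 13.6 × 1²/2² = 3.40 eV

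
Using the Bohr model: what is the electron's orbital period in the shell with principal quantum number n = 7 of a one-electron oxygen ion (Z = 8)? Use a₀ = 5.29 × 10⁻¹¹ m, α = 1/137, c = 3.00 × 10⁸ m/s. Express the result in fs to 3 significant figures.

0.813 fs

r = n²a₀/Z = 7²·5.29 × 10⁻¹¹/8 = 3.24 × 10⁻¹⁰ m
v = Zαc/n = 8·0.00730·3.00 × 10⁸/7 = 2.50 × 10⁶ m/s
T = 2πr/v = 8.13 × 10⁻¹⁶ s = 0.813 fs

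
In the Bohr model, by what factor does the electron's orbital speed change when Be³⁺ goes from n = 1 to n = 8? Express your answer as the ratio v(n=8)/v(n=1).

1/8

v ∝ Z^1 · n^-1; with Z fixed, v ∝ n^-1.
v(n=8)/v(n=1) = (8/1)^-1 = 1/8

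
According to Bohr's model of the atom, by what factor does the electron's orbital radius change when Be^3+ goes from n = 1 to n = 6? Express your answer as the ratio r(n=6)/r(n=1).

r ∝ Z^-1 · n^2; with Z fixed, r ∝ n^2.
r(n=6)/r(n=1) = (6/1)^2 = 36

36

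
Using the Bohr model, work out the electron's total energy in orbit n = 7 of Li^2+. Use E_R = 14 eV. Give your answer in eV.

-2.6 eV

E_n = −E_R·Z²/n² = −14 × 3²/7² = -2.6 eV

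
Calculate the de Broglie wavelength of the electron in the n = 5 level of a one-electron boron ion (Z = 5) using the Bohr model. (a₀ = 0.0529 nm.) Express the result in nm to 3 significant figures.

The Bohr quantisation condition is nλ = 2πr_n.
r_n = n²a₀/Z = 0.265 nm
λ = 2πr_n/n = 2π·0.265/5 = 0.332 nm

0.332 nm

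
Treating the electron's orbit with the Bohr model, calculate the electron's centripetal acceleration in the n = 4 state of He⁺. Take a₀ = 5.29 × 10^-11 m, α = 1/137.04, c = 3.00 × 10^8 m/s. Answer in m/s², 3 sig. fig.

r = n²a₀/Z = 4.23 × 10^-10 m, v = Zαc/n = 1.09 × 10^6 m/s
a = v²/r = (1.09 × 10^6)² / 4.23 × 10^-10 = 2.83 × 10^21 m/s²

2.83 × 10^21 m/s²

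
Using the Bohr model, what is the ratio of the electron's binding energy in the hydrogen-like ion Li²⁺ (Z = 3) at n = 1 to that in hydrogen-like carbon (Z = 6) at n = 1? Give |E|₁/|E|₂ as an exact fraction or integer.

|E| ∝ Z^2 · n^-2
|E|₁/|E|₂ = (3/6)^2 · (1/1)^-2 = 1/4

1/4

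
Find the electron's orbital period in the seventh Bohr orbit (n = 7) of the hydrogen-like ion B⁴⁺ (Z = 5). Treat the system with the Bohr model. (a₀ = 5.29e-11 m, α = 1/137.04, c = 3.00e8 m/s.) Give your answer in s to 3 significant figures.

r = n²a₀/Z = 7²·5.29e-11/5 = 5.18e-10 m
v = Zαc/n = 5·0.00730·3.00e8/7 = 1.56e6 m/s
T = 2πr/v = 2.08e-15 s

2.08e-15 s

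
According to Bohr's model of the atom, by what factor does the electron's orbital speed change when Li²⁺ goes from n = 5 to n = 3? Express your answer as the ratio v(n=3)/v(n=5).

v ∝ Z^1 · n^-1; with Z fixed, v ∝ n^-1.
v(n=3)/v(n=5) = (3/5)^-1 = 5/3

5/3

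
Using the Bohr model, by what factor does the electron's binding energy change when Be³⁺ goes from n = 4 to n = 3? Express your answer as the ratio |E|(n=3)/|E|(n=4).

16/9

|E| ∝ Z^2 · n^-2; with Z fixed, |E| ∝ n^-2.
|E|(n=3)/|E|(n=4) = (3/4)^-2 = 16/9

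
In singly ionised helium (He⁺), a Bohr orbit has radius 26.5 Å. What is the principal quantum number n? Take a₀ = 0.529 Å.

10

r_n = n²a₀/Z ⇒ n² = rZ/a₀ = 26.5 × 2 / 0.529 ≈ 100.19
n = 10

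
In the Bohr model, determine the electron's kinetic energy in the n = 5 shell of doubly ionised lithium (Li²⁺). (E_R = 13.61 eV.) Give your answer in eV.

For a Coulomb orbit the virial theorem gives K = −E_n.
E_n = −E_R·Z²/n², so K = E_R·Z²/n² = 13.61 × 3²/5² = 4.900 eV

4.900 eV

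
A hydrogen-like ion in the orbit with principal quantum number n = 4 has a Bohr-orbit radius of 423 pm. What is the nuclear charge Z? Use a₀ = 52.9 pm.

2

r_n = n²a₀/Z ⇒ Z = n²a₀/r = 4² × 52.9 / 423 ≈ 2.00
Z = 2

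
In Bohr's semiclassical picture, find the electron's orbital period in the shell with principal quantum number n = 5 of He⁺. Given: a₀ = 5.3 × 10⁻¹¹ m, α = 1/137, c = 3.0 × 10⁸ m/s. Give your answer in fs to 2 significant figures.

r = n²a₀/Z = 5²·5.3 × 10⁻¹¹/2 = 6.6 × 10⁻¹⁰ m
v = Zαc/n = 2·0.0073·3.0 × 10⁸/5 = 8.8 × 10⁵ m/s
T = 2πr/v = 4.8 × 10⁻¹⁵ s = 4.8 fs

4.8 fs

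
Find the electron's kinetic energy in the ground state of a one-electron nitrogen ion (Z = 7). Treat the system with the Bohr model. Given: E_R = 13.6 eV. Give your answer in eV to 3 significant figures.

For a Coulomb orbit the virial theorem gives K = −E_n.
E_n = −E_R·Z²/n², so K = E_R·Z²/n² = 13.6 × 7²/1² = 666 eV

666 eV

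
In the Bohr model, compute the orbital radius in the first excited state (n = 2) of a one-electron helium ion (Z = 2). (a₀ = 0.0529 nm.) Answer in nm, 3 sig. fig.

r_n = n²a₀/Z = 2² × 0.0529 / 2
    = 4 × 0.0529 / 2 = 0.106 nm

0.106 nm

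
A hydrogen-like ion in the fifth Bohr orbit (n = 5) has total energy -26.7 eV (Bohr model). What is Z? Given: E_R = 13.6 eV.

7

E_n = −E_R Z²/n² ⇒ Z² = −E_n n²/E_R = 26.7 × 5² / 13.6 ≈ 49.08
Z = 7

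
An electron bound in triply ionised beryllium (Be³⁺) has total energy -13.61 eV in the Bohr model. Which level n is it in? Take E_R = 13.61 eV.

4

E_n = −E_R Z²/n² ⇒ n² = E_R Z²/(−E_n) = 13.61 × 4² / 13.61 ≈ 16.00
n = 4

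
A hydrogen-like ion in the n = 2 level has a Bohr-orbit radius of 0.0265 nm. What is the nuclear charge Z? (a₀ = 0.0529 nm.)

r_n = n²a₀/Z ⇒ Z = n²a₀/r = 2² × 0.0529 / 0.0265 ≈ 7.98
Z = 8

8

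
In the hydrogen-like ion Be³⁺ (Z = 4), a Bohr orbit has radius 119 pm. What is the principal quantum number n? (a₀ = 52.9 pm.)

r_n = n²a₀/Z ⇒ n² = rZ/a₀ = 119 × 4 / 52.9 ≈ 9.00
n = 3

3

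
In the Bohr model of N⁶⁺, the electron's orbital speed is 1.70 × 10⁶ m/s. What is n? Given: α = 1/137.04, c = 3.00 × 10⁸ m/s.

v_n = Zαc/n ⇒ n = Zαc/v = 7 × 0.00730 × 3.00 × 10⁸ / 1.70 × 10⁶ ≈ 9.01
n = 9

9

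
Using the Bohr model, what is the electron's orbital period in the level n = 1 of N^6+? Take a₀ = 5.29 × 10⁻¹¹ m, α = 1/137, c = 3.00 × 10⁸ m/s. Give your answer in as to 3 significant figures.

3.10 as

r = n²a₀/Z = 1²·5.29 × 10⁻¹¹/7 = 7.56 × 10⁻¹² m
v = Zαc/n = 7·0.00730·3.00 × 10⁸/1 = 1.53 × 10⁷ m/s
T = 2πr/v = 3.10 × 10⁻¹⁸ s = 3.10 as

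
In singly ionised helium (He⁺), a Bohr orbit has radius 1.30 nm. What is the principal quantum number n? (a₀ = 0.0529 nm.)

7

r_n = n²a₀/Z ⇒ n² = rZ/a₀ = 1.30 × 2 / 0.0529 ≈ 49.15
n = 7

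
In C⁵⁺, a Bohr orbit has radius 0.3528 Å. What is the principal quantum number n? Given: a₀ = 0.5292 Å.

2

r_n = n²a₀/Z ⇒ n² = rZ/a₀ = 0.3528 × 6 / 0.5292 ≈ 4.00
n = 2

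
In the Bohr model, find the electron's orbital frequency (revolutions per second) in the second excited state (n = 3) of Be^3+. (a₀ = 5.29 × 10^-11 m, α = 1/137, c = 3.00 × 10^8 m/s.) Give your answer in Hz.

r = n²a₀/Z = 1.19 × 10^-10 m, v = Zαc/n = 2.92 × 10^6 m/s
f = v/(2πr) = 3.90 × 10^15 Hz

3.90 × 10^15 Hz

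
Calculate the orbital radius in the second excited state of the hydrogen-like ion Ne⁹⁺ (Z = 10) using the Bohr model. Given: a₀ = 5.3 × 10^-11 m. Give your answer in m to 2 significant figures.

4.8 × 10^-11 m

r_n = n²a₀/Z = 3² × 5.3 × 10^-11 / 10
    = 9 × 5.3 × 10^-11 / 10 = 4.8 × 10^-11 m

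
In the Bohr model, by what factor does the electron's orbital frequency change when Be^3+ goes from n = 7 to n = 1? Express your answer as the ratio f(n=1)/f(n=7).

f ∝ Z^2 · n^-3; with Z fixed, f ∝ n^-3.
f(n=1)/f(n=7) = (1/7)^-3 = 343

343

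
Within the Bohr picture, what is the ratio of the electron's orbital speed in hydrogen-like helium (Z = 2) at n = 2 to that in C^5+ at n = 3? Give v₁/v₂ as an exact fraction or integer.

v ∝ Z^1 · n^-1
v₁/v₂ = (2/6)^1 · (2/3)^-1 = 1/2

1/2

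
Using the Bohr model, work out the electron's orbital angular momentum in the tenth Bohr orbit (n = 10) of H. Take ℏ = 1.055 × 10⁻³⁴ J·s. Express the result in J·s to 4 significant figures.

1.055 × 10⁻³³ J·s

L_n = nℏ = 10 × 1.055 × 10⁻³⁴ = 1.055 × 10⁻³³ J·s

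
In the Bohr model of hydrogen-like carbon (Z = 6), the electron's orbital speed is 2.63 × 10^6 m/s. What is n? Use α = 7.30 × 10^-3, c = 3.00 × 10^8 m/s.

5

v_n = Zαc/n ⇒ n = Zαc/v = 6 × 0.00730 × 3.00 × 10^8 / 2.63 × 10^6 ≈ 5.00
n = 5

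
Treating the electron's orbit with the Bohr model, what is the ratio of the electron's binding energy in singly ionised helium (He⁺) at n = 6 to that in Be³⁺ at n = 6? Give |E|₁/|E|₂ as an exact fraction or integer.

1/4

|E| ∝ Z^2 · n^-2
|E|₁/|E|₂ = (2/4)^2 · (6/6)^-2 = 1/4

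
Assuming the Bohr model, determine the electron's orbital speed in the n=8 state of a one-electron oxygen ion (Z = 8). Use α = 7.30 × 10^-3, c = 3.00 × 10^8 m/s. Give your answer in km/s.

v_n = Zαc/n = 8 × 0.00730 × 3.00 × 10^8 / 8
    = 2190 km/s

2190 km/s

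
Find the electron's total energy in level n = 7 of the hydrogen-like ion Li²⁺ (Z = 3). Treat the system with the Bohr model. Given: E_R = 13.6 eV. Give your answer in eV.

E_n = −E_R·Z²/n² = −13.6 × 3²/7² = -2.50 eV

-2.50 eV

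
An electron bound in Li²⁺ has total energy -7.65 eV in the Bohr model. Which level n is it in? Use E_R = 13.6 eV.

4

E_n = −E_R Z²/n² ⇒ n² = E_R Z²/(−E_n) = 13.6 × 3² / 7.65 ≈ 16.00
n = 4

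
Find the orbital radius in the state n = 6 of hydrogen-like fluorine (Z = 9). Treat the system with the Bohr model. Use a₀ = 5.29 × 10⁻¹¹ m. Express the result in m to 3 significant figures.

2.12 × 10⁻¹⁰ m

r_n = n²a₀/Z = 6² × 5.29 × 10⁻¹¹ / 9
    = 36 × 5.29 × 10⁻¹¹ / 9 = 2.12 × 10⁻¹⁰ m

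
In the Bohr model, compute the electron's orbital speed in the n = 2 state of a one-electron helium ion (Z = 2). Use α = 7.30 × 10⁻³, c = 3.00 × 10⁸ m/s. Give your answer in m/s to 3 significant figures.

v_n = Zαc/n = 2 × 0.00730 × 3.00 × 10⁸ / 2
    = 2.19 × 10⁶ m/s

2.19 × 10⁶ m/s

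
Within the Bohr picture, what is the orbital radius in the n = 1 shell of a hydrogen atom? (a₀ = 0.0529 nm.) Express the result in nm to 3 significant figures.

r_n = n²a₀/Z = 1² × 0.0529 / 1
    = 1 × 0.0529 / 1 = 0.0529 nm

0.0529 nm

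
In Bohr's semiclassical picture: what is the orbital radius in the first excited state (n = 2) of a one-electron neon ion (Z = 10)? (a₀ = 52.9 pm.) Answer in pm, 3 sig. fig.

21.2 pm

r_n = n²a₀/Z = 2² × 52.9 / 10
    = 4 × 52.9 / 10 = 21.2 pm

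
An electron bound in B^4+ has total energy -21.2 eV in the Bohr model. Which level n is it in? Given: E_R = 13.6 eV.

4

E_n = −E_R Z²/n² ⇒ n² = E_R Z²/(−E_n) = 13.6 × 5² / 21.2 ≈ 16.04
n = 4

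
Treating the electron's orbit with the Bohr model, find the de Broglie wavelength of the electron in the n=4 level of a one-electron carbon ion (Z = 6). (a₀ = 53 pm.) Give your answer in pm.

The Bohr quantisation condition is nλ = 2πr_n.
r_n = n²a₀/Z = 140 pm
λ = 2πr_n/n = 2π·140/4 = 220 pm

220 pm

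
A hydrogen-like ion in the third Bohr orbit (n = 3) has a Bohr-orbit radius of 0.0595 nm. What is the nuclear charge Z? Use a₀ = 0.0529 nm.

r_n = n²a₀/Z ⇒ Z = n²a₀/r = 3² × 0.0529 / 0.0595 ≈ 8.00
Z = 8

8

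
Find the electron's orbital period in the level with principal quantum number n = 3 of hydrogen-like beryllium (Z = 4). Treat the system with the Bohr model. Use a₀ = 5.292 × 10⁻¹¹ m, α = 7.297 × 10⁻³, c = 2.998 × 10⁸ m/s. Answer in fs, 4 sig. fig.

r = n²a₀/Z = 3²·5.292 × 10⁻¹¹/4 = 1.191 × 10⁻¹⁰ m
v = Zαc/n = 4·0.007297·2.998 × 10⁸/3 = 2.917 × 10⁶ m/s
T = 2πr/v = 2.565 × 10⁻¹⁶ s = 0.2565 fs

0.2565 fs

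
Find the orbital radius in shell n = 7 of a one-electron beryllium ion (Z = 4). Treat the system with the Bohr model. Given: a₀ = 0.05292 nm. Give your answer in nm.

r_n = n²a₀/Z = 7² × 0.05292 / 4
    = 49 × 0.05292 / 4 = 0.6483 nm

0.6483 nm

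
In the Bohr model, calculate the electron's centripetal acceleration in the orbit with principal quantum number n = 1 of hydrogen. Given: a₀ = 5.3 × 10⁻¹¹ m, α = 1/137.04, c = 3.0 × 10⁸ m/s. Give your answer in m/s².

9.0 × 10²² m/s²

r = n²a₀/Z = 5.3 × 10⁻¹¹ m, v = Zαc/n = 2.2 × 10⁶ m/s
a = v²/r = (2.2 × 10⁶)² / 5.3 × 10⁻¹¹ = 9.0 × 10²² m/s²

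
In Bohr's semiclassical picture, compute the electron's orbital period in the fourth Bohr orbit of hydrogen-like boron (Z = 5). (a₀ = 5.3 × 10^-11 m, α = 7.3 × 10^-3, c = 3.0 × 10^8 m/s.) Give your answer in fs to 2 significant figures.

r = n²a₀/Z = 4²·5.3 × 10^-11/5 = 1.7 × 10^-10 m
v = Zαc/n = 5·0.0073·3.0 × 10^8/4 = 2.7 × 10^6 m/s
T = 2πr/v = 3.9 × 10^-16 s = 0.39 fs

0.39 fs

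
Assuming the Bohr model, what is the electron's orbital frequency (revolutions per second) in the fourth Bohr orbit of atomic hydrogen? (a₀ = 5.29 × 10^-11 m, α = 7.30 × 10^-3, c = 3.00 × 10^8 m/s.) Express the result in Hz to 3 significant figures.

r = n²a₀/Z = 8.46 × 10^-10 m, v = Zαc/n = 5.47 × 10^5 m/s
f = v/(2πr) = 1.03 × 10^14 Hz

1.03 × 10^14 Hz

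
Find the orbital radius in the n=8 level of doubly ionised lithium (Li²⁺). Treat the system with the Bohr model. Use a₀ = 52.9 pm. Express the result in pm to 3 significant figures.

1130 pm

r_n = n²a₀/Z = 8² × 52.9 / 3
    = 64 × 52.9 / 3 = 1130 pm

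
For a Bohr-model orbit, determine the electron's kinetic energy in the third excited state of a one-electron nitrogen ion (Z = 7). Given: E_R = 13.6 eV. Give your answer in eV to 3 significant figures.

For a Coulomb orbit the virial theorem gives K = −E_n.
E_n = −E_R·Z²/n², so K = E_R·Z²/n² = 13.6 × 7²/4² = 41.6 eV

41.6 eV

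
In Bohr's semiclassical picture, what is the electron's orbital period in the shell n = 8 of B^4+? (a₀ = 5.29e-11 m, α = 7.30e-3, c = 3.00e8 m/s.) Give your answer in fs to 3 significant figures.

r = n²a₀/Z = 8²·5.29e-11/5 = 6.77e-10 m
v = Zαc/n = 5·0.00730·3.00e8/8 = 1.37e6 m/s
T = 2πr/v = 3.11e-15 s = 3.11 fs

3.11 fs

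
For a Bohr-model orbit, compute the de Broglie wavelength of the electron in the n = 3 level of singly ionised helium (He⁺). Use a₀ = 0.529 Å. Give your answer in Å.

4.99 Å

The Bohr quantisation condition is nλ = 2πr_n.
r_n = n²a₀/Z = 2.38 Å
λ = 2πr_n/n = 2π·2.38/3 = 4.99 Å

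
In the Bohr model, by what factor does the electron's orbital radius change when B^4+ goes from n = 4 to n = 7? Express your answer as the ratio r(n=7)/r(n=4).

49/16

r ∝ Z^-1 · n^2; with Z fixed, r ∝ n^2.
r(n=7)/r(n=4) = (7/4)^2 = 49/16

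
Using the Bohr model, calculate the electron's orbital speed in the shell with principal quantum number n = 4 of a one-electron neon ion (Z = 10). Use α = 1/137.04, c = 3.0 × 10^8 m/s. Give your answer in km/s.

5500 km/s

v_n = Zαc/n = 10 × 0.0073 × 3.0 × 10^8 / 4
    = 5500 km/s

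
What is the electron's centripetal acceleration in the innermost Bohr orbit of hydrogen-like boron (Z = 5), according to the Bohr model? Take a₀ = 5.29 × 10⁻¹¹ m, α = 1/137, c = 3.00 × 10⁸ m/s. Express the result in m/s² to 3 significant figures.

1.13 × 10²⁵ m/s²

r = n²a₀/Z = 1.06 × 10⁻¹¹ m, v = Zαc/n = 1.09 × 10⁷ m/s
a = v²/r = (1.09 × 10⁷)² / 1.06 × 10⁻¹¹ = 1.13 × 10²⁵ m/s²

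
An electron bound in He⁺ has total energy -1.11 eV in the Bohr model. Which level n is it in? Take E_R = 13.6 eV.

E_n = −E_R Z²/n² ⇒ n² = E_R Z²/(−E_n) = 13.6 × 2² / 1.11 ≈ 49.01
n = 7

7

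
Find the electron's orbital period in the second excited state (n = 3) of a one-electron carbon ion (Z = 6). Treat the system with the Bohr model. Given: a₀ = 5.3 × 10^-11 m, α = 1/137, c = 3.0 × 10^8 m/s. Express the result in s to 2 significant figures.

1.1 × 10^-16 s

r = n²a₀/Z = 3²·5.3 × 10^-11/6 = 8.0 × 10^-11 m
v = Zαc/n = 6·0.0073·3.0 × 10^8/3 = 4.4 × 10^6 m/s
T = 2πr/v = 1.1 × 10^-16 s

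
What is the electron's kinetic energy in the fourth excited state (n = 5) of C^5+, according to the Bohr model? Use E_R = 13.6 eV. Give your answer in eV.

For a Coulomb orbit the virial theorem gives K = −E_n.
E_n = −E_R·Z²/n², so K = E_R·Z²/n² = 13.6 × 6²/5² = 19.6 eV

19.6 eV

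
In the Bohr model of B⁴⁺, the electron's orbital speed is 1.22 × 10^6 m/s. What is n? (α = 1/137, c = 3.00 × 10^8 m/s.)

9

v_n = Zαc/n ⇒ n = Zαc/v = 5 × 0.00730 × 3.00 × 10^8 / 1.22 × 10^6 ≈ 8.97
n = 9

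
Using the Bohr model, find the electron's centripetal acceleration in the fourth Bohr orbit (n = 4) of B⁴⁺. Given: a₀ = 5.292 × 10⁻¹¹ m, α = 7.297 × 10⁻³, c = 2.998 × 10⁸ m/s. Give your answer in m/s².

r = n²a₀/Z = 1.693 × 10⁻¹⁰ m, v = Zαc/n = 2.735 × 10⁶ m/s
a = v²/r = (2.735 × 10⁶)² / 1.693 × 10⁻¹⁰ = 4.416 × 10²² m/s²

4.416 × 10²² m/s²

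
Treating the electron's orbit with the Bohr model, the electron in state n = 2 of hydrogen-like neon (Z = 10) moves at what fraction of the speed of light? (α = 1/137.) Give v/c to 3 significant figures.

0.0365

v_n = Zαc/n, so v/c = Zα/n = 10 × 0.00730 / 2 = 0.0365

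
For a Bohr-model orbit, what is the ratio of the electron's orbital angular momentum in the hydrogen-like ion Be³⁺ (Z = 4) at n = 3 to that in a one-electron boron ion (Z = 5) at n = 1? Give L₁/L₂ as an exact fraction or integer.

3

L = nℏ is independent of Z.
L₁/L₂ = n₁/n₂ = 3/1 = 3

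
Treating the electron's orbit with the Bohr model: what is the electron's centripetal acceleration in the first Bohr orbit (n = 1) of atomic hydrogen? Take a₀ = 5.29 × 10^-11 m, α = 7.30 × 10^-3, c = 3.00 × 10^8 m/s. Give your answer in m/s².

r = n²a₀/Z = 5.29 × 10^-11 m, v = Zαc/n = 2.19 × 10^6 m/s
a = v²/r = (2.19 × 10^6)² / 5.29 × 10^-11 = 9.07 × 10^22 m/s²

9.07 × 10^22 m/s²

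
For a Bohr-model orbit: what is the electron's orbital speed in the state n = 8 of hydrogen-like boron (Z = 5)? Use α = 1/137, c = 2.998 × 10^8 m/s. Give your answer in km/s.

v_n = Zαc/n = 5 × 0.007299 × 2.998 × 10^8 / 8
    = 1368 km/s

1368 km/s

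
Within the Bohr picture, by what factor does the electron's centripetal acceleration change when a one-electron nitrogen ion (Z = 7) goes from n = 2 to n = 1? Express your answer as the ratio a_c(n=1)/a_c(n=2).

16

a_c ∝ Z^3 · n^-4; with Z fixed, a_c ∝ n^-4.
a_c(n=1)/a_c(n=2) = (1/2)^-4 = 16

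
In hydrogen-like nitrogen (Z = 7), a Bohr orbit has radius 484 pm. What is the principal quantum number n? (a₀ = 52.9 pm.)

8

r_n = n²a₀/Z ⇒ n² = rZ/a₀ = 484 × 7 / 52.9 ≈ 64.05
n = 8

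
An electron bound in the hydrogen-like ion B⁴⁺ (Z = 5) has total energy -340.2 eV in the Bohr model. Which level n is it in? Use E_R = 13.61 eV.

E_n = −E_R Z²/n² ⇒ n² = E_R Z²/(−E_n) = 13.61 × 5² / 340.2 ≈ 1.00
n = 1

1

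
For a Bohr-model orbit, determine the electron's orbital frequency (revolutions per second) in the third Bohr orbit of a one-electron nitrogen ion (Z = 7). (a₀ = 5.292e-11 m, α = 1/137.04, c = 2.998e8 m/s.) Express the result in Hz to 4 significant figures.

1.194e16 Hz

r = n²a₀/Z = 6.804e-11 m, v = Zαc/n = 5.105e6 m/s
f = v/(2πr) = 1.194e16 Hz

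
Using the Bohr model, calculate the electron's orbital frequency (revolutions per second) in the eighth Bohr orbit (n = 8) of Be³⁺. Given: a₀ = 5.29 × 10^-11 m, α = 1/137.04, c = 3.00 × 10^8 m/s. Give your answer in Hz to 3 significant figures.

2.06 × 10^14 Hz

r = n²a₀/Z = 8.46 × 10^-10 m, v = Zαc/n = 1.09 × 10^6 m/s
f = v/(2πr) = 2.06 × 10^14 Hz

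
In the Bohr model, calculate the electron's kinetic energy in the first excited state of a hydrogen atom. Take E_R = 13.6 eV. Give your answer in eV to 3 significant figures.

For a Coulomb orbit the virial theorem gives K = −E_n.
E_n = −E_R·Z²/n², so K = E_R·Z²/n² = 13.6 × 1²/2² = 3.40 eV

3.40 eV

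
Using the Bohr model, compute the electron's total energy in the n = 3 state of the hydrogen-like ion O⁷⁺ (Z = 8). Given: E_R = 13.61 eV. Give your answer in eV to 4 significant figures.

E_n = −E_R·Z²/n² = −13.61 × 8²/3² = -96.78 eV

-96.78 eV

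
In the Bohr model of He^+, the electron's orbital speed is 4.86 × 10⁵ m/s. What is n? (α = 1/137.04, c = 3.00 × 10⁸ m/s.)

9

v_n = Zαc/n ⇒ n = Zαc/v = 2 × 0.00730 × 3.00 × 10⁸ / 4.86 × 10⁵ ≈ 9.01
n = 9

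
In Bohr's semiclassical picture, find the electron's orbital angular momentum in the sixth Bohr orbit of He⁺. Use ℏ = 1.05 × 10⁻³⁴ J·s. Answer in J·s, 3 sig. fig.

6.30 × 10⁻³⁴ J·s

L_n = nℏ = 6 × 1.05 × 10⁻³⁴ = 6.30 × 10⁻³⁴ J·s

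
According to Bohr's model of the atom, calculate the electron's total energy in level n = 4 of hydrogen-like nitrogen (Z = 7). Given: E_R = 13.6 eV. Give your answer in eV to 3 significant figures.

E_n = −E_R·Z²/n² = −13.6 × 7²/4² = -41.6 eV

-41.6 eV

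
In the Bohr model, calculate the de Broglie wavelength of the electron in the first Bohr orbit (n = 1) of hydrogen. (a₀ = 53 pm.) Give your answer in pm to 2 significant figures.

The Bohr quantisation condition is nλ = 2πr_n.
r_n = n²a₀/Z = 53 pm
λ = 2πr_n/n = 2π·53/1 = 330 pm

330 pm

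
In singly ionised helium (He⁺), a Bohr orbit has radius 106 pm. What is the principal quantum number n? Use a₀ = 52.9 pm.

2

r_n = n²a₀/Z ⇒ n² = rZ/a₀ = 106 × 2 / 52.9 ≈ 4.01
n = 2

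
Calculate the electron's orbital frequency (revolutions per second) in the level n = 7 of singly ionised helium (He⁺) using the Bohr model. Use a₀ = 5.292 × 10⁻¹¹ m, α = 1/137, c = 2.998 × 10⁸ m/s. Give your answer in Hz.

7.675 × 10¹³ Hz

r = n²a₀/Z = 1.297 × 10⁻⁹ m, v = Zαc/n = 6.252 × 10⁵ m/s
f = v/(2πr) = 7.675 × 10¹³ Hz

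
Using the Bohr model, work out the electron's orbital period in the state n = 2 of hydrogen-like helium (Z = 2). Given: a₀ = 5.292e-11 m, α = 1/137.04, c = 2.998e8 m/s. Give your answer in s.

3.040e-16 s

r = n²a₀/Z = 2²·5.292e-11/2 = 1.058e-10 m
v = Zαc/n = 2·0.007297·2.998e8/2 = 2.188e6 m/s
T = 2πr/v = 3.040e-16 s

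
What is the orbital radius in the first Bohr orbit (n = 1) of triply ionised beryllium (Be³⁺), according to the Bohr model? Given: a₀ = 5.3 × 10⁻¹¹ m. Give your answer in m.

r_n = n²a₀/Z = 1² × 5.3 × 10⁻¹¹ / 4
    = 1 × 5.3 × 10⁻¹¹ / 4 = 1.3 × 10⁻¹¹ m

1.3 × 10⁻¹¹ m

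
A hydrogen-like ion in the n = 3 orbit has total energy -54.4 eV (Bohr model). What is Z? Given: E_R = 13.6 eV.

6

E_n = −E_R Z²/n² ⇒ Z² = −E_n n²/E_R = 54.4 × 3² / 13.6 ≈ 36.00
Z = 6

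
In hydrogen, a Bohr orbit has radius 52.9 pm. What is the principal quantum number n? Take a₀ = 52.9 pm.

r_n = n²a₀/Z ⇒ n² = rZ/a₀ = 52.9 × 1 / 52.9 ≈ 1.00
n = 1

1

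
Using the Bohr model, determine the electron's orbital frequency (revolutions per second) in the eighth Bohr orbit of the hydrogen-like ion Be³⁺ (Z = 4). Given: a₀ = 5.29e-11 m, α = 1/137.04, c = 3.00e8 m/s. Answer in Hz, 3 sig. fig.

r = n²a₀/Z = 8.46e-10 m, v = Zαc/n = 1.09e6 m/s
f = v/(2πr) = 2.06e14 Hz

2.06e14 Hz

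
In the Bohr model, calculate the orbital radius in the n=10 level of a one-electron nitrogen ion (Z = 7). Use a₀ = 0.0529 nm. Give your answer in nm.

0.756 nm

r_n = n²a₀/Z = 10² × 0.0529 / 7
    = 100 × 0.0529 / 7 = 0.756 nm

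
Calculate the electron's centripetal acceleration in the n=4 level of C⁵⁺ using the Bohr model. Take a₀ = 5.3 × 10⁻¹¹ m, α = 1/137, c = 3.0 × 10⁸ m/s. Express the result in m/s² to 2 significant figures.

7.6 × 10²² m/s²

r = n²a₀/Z = 1.4 × 10⁻¹⁰ m, v = Zαc/n = 3.3 × 10⁶ m/s
a = v²/r = (3.3 × 10⁶)² / 1.4 × 10⁻¹⁰ = 7.6 × 10²² m/s²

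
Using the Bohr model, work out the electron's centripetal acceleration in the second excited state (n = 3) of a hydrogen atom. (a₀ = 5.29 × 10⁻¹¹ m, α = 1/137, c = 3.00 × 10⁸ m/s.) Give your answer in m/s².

1.12 × 10²¹ m/s²

r = n²a₀/Z = 4.76 × 10⁻¹⁰ m, v = Zαc/n = 7.30 × 10⁵ m/s
a = v²/r = (7.30 × 10⁵)² / 4.76 × 10⁻¹⁰ = 1.12 × 10²¹ m/s²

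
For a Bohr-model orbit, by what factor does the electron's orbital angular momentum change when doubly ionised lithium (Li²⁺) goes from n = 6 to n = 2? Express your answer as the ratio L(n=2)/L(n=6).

1/3

L = nℏ depends only on n, so L ∝ n.
L(n=2)/L(n=6) = (2/6)^1 = 1/3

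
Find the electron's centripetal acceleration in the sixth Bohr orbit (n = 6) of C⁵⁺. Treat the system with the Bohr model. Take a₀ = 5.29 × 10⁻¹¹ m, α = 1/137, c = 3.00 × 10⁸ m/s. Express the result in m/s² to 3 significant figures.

r = n²a₀/Z = 3.17 × 10⁻¹⁰ m, v = Zαc/n = 2.19 × 10⁶ m/s
a = v²/r = (2.19 × 10⁶)² / 3.17 × 10⁻¹⁰ = 1.51 × 10²² m/s²

1.51 × 10²² m/s²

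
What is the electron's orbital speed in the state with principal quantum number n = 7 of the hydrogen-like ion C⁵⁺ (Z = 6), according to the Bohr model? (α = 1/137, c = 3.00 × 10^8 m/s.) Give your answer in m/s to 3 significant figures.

1.88 × 10^6 m/s

v_n = Zαc/n = 6 × 0.00730 × 3.00 × 10^8 / 7
    = 1.88 × 10^6 m/s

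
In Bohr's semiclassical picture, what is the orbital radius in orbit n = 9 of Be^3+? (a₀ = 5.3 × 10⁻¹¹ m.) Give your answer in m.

r_n = n²a₀/Z = 9² × 5.3 × 10⁻¹¹ / 4
    = 81 × 5.3 × 10⁻¹¹ / 4 = 1.1 × 10⁻⁹ m

1.1 × 10⁻⁹ m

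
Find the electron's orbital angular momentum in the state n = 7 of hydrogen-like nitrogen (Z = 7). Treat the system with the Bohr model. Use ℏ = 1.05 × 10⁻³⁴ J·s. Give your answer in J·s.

7.35 × 10⁻³⁴ J·s

L_n = nℏ = 7 × 1.05 × 10⁻³⁴ = 7.35 × 10⁻³⁴ J·s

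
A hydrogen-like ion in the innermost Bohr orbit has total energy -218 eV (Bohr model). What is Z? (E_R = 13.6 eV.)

4

E_n = −E_R Z²/n² ⇒ Z² = −E_n n²/E_R = 218 × 1² / 13.6 ≈ 16.03
Z = 4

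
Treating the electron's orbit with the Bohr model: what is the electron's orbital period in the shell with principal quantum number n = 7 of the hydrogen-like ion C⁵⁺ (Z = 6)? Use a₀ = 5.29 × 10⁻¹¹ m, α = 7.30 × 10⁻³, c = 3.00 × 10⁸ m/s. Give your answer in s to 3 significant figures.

1.45 × 10⁻¹⁵ s

r = n²a₀/Z = 7²·5.29 × 10⁻¹¹/6 = 4.32 × 10⁻¹⁰ m
v = Zαc/n = 6·0.00730·3.00 × 10⁸/7 = 1.88 × 10⁶ m/s
T = 2πr/v = 1.45 × 10⁻¹⁵ s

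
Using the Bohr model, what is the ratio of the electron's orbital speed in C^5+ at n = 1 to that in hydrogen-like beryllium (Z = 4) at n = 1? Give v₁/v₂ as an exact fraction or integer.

v ∝ Z^1 · n^-1
v₁/v₂ = (6/4)^1 · (1/1)^-1 = 3/2

3/2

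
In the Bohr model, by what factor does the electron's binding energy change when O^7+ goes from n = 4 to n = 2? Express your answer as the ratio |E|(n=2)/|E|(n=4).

4

|E| ∝ Z^2 · n^-2; with Z fixed, |E| ∝ n^-2.
|E|(n=2)/|E|(n=4) = (2/4)^-2 = 4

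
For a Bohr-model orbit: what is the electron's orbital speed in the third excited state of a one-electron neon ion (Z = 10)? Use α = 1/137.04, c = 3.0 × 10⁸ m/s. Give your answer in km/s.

v_n = Zαc/n = 10 × 0.0073 × 3.0 × 10⁸ / 4
    = 5500 km/s

5500 km/s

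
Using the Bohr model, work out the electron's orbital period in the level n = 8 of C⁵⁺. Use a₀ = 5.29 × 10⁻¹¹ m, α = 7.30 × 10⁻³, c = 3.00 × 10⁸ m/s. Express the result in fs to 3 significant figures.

2.16 fs

r = n²a₀/Z = 8²·5.29 × 10⁻¹¹/6 = 5.64 × 10⁻¹⁰ m
v = Zαc/n = 6·0.00730·3.00 × 10⁸/8 = 1.64 × 10⁶ m/s
T = 2πr/v = 2.16 × 10⁻¹⁵ s = 2.16 fs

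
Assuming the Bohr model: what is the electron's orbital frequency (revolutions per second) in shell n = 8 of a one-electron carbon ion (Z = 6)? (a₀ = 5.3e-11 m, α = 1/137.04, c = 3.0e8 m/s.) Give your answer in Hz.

r = n²a₀/Z = 5.7e-10 m, v = Zαc/n = 1.6e6 m/s
f = v/(2πr) = 4.6e14 Hz

4.6e14 Hz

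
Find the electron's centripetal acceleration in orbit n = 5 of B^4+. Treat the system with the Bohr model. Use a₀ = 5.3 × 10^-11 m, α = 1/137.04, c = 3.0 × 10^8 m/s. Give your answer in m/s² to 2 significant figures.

r = n²a₀/Z = 2.6 × 10^-10 m, v = Zαc/n = 2.2 × 10^6 m/s
a = v²/r = (2.2 × 10^6)² / 2.6 × 10^-10 = 1.8 × 10^22 m/s²

1.8 × 10^22 m/s²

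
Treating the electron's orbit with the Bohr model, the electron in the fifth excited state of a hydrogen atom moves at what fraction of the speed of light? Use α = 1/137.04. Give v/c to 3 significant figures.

v_n = Zαc/n, so v/c = Zα/n = 1 × 0.00730 / 6 = 0.00122

0.00122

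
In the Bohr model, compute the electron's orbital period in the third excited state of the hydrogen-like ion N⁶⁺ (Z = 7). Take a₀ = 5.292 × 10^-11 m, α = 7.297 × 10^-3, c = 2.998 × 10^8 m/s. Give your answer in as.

198.5 as

r = n²a₀/Z = 4²·5.292 × 10^-11/7 = 1.210 × 10^-10 m
v = Zαc/n = 7·0.007297·2.998 × 10^8/4 = 3.828 × 10^6 m/s
T = 2πr/v = 1.985 × 10^-16 s = 198.5 as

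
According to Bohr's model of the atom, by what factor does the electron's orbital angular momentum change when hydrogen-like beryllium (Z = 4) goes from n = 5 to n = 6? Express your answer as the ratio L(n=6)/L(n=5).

L = nℏ depends only on n, so L ∝ n.
L(n=6)/L(n=5) = (6/5)^1 = 6/5

6/5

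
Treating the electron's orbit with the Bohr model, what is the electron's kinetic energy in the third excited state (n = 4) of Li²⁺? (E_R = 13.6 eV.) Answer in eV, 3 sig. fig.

For a Coulomb orbit the virial theorem gives K = −E_n.
E_n = −E_R·Z²/n², so K = E_R·Z²/n² = 13.6 × 3²/4² = 7.65 eV

7.65 eV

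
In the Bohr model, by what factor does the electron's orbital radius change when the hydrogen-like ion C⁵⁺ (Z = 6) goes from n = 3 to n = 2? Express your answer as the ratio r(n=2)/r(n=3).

r ∝ Z^-1 · n^2; with Z fixed, r ∝ n^2.
r(n=2)/r(n=3) = (2/3)^2 = 4/9

4/9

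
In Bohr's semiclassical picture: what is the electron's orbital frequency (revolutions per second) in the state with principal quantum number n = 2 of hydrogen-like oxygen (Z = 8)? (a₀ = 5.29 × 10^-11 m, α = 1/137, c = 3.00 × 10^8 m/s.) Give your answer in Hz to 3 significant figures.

r = n²a₀/Z = 2.65 × 10^-11 m, v = Zαc/n = 8.76 × 10^6 m/s
f = v/(2πr) = 5.27 × 10^16 Hz

5.27 × 10^16 Hz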